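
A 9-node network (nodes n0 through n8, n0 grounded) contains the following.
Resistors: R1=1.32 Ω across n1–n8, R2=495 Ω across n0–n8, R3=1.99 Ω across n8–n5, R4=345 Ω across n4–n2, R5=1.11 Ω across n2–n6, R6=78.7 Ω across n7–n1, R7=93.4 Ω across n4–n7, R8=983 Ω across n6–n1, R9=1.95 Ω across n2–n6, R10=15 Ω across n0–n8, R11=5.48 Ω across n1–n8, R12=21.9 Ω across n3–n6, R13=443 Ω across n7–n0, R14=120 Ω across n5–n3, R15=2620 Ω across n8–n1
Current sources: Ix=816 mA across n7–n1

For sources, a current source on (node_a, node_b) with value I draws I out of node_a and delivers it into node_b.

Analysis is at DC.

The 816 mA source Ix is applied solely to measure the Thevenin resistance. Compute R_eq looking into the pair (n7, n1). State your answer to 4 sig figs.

MNA unknowns: 8 node voltages V₁..V_8
R1: Y=0.7576 on G[1,8]
R2: Y=0.002020 on G[0,8]
R3: Y=0.5025 on G[8,5]
R4: Y=0.002899 on G[4,2]
R5: Y=0.9009 on G[2,6]
R6: Y=0.01271 on G[7,1]
R7: Y=0.01071 on G[4,7]
R8: Y=0.001017 on G[6,1]
R9: Y=0.5128 on G[2,6]
R10: Y=0.06667 on G[0,8]
R11: Y=0.1825 on G[1,8]
R12: Y=0.04566 on G[3,6]
R13: Y=0.002257 on G[7,0]
R14: Y=0.008333 on G[5,3]
R15: Y=0.0003817 on G[8,1]
Ix: z[7]−=0.816, z[1]+=0.816
solve → V1=1.747, V2=-9.341, V3=-7.631, V4=-39.19, V5=1.404, V6=-9.280, V7=-47.27, V8=1.553

R_eq = 60.07 Ω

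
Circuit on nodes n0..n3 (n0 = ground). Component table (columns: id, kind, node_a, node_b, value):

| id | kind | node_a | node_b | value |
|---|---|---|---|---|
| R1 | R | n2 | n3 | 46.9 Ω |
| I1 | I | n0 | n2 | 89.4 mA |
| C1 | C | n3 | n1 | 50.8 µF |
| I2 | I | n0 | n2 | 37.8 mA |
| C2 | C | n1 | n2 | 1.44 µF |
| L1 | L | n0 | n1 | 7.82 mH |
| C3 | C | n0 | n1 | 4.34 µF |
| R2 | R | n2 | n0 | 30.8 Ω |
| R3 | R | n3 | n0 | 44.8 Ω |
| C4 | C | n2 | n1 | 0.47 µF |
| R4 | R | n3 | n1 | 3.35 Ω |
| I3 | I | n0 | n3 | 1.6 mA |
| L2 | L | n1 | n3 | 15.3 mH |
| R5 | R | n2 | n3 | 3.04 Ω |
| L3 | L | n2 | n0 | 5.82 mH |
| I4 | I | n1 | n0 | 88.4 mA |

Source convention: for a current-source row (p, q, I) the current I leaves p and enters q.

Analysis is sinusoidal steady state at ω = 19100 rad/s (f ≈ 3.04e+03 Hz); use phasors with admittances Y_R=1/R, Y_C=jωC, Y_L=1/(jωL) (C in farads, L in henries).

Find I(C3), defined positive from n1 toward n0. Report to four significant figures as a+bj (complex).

0.01688+0.02351j A

Apply KCL at each of the 3 non-ground nodes and solve the resulting linear system.
Node n1: branches {C1, C2, L1, C3, C4, R4, L2, I4} → V_1 = 0.2837-0.2036j
Node n2: branches {R1, I1, I2, C2, R2, C4, R5, L3} → V_2 = 0.6254-0.2889j
Node n3: branches {R1, C1, R3, R4, I3, L2, R5} → V_3 = 0.3217-0.2961j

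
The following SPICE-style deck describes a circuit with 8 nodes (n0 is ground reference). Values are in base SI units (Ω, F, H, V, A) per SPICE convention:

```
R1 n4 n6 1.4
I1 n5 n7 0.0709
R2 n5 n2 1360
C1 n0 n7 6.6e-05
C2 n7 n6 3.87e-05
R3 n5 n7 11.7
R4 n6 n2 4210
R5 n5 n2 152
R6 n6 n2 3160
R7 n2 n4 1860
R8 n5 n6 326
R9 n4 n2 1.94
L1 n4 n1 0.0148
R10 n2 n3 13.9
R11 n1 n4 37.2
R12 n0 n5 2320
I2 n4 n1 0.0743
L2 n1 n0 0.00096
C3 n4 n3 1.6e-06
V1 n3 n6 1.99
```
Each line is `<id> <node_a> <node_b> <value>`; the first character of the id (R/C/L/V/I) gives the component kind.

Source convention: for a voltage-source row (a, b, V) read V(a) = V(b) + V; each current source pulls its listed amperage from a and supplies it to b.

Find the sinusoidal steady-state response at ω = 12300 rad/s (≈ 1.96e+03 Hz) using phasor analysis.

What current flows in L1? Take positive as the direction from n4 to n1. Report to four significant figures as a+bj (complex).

Element admittances at ω=12300 rad/s:
  Y(R1) = 0.7143+0.000j S between n4,n6
  I1: injects 0.0709 A into n7 (from n5)
  Y(R2) = 0.0007353+0.000j S between n5,n2
  Y(C1) = 0.000+0.8118j S between n0,n7
  Y(C2) = 0.000+0.4760j S between n7,n6
  Y(R3) = 0.08547+0.000j S between n5,n7
  Y(R4) = 0.0002375+0.000j S between n6,n2
  Y(R5) = 0.006579+0.000j S between n5,n2
  Y(R6) = 0.0003165+0.000j S between n6,n2
  Y(R7) = 0.0005376+0.000j S between n2,n4
  Y(R8) = 0.003067+0.000j S between n5,n6
  Y(R9) = 0.5155+0.000j S between n4,n2
  Y(L1) = 0.000-0.005493j S between n4,n1
  Y(R10) = 0.07194+0.000j S between n2,n3
  Y(R11) = 0.02688+0.000j S between n1,n4
  Y(R12) = 0.0004310+0.000j S between n0,n5
  I2: injects 0.0743 A into n1 (from n4)
  Y(L2) = 0.000-0.08469j S between n1,n0
  Y(C3) = 0.000+0.01968j S between n4,n3
  V1: constraint V(n3)−V(n6) = 1.99
Assemble and solve the 8×8 MNA system:
  V(n1)=0.1583+0.8274j  V(n2)=0.3277+0.3075j  V(n3)=2.031+0.2536j  V(n4)=0.1051+0.3179j  V(n5)=-0.6956+0.1077j  V(n6)=0.04060+0.2536j  V(n7)=0.01645+0.08595j
  i(V1)=-0.1238-0.03402j

-0.002799+0.0002921j A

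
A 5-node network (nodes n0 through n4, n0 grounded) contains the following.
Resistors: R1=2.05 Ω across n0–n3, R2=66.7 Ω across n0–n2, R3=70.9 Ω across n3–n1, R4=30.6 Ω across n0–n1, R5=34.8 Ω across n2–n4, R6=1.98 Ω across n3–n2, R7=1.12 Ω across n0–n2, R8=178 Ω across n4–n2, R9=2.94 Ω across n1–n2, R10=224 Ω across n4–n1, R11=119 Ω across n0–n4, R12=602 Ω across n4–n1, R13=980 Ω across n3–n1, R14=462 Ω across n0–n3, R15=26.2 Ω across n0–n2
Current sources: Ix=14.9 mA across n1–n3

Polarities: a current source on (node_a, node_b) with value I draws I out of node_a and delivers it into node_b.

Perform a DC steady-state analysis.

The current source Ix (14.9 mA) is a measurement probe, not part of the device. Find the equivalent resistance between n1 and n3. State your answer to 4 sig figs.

R_eq = 3.577 Ω

MNA unknowns: 4 node voltages V₁..V_4
R1: Y=0.4878 on G[0,3]
R2: Y=0.01499 on G[0,2]
R3: Y=0.01410 on G[3,1]
R4: Y=0.03268 on G[0,1]
R5: Y=0.02874 on G[2,4]
R6: Y=0.5051 on G[3,2]
R7: Y=0.8929 on G[0,2]
R8: Y=0.005618 on G[4,2]
R9: Y=0.3401 on G[1,2]
R10: Y=0.004464 on G[4,1]
R11: Y=0.008403 on G[0,4]
R12: Y=0.001661 on G[4,1]
R13: Y=0.001020 on G[3,1]
R14: Y=0.002165 on G[0,3]
R15: Y=0.03817 on G[0,2]
Ix: z[1]−=0.0149, z[3]+=0.0149
solve → V1=-0.04147, V2=-0.004615, V3=0.01182, V4=-0.008440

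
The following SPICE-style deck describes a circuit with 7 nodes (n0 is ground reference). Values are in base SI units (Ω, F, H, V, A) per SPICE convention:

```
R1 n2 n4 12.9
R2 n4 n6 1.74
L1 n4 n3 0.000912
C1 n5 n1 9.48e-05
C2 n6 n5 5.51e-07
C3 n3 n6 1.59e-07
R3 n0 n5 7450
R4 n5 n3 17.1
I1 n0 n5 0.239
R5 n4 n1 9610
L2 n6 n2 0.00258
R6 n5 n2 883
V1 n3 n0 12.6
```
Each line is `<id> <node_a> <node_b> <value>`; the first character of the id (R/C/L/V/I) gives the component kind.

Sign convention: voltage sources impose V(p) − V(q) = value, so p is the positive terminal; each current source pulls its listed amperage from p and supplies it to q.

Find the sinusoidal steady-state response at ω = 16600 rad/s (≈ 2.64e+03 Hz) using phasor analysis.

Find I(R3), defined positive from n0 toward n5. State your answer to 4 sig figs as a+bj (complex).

-0.002202+8.981e-05j A

Element admittances at ω=16600 rad/s:
  Y(R1) = 0.07752+0.000j S between n2,n4
  Y(R2) = 0.5747+0.000j S between n4,n6
  Y(L1) = 0.000-0.06605j S between n4,n3
  Y(C1) = 0.000+1.574j S between n5,n1
  Y(C2) = 0.000+0.009147j S between n6,n5
  Y(C3) = 0.000+0.002639j S between n3,n6
  Y(R3) = 0.0001342+0.000j S between n0,n5
  Y(R4) = 0.05848+0.000j S between n5,n3
  I1: injects 0.239 A into n5 (from n0)
  Y(R5) = 0.0001041+0.000j S between n4,n1
  Y(L2) = 0.000-0.02335j S between n6,n2
  Y(R6) = 0.001133+0.000j S between n5,n2
  V1: constraint V(n3)−V(n0) = 12.6
Assemble and solve the 7×7 MNA system:
  V(n1)=16.41-0.6688j  V(n2)=12.06+0.2344j  V(n3)=12.60+0.000j  V(n4)=11.98+0.2271j  V(n5)=16.41-0.6691j  V(n6)=12.00+0.2973j
  i(V1)=0.2368+8.981e-05j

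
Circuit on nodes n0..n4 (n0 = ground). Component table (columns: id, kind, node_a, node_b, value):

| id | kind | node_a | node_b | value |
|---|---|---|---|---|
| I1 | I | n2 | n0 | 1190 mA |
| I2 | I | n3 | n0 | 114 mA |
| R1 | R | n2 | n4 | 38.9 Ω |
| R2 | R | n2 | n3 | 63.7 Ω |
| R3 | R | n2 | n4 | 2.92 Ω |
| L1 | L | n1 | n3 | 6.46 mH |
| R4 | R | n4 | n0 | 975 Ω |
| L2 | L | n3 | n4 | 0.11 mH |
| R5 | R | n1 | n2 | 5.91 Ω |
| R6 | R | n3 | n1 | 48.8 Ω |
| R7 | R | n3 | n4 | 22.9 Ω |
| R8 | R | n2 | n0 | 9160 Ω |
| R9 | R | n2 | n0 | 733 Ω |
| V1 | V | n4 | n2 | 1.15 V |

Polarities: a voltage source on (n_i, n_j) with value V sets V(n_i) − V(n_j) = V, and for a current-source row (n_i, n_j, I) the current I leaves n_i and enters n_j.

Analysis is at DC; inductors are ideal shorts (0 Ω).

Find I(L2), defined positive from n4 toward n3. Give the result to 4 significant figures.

0.3266 A

Apply KCL at each of the 4 non-ground nodes and solve the resulting linear system.
Node n1: branches {L1, R5, R6} → V_1 = -521.1
Node n2: branches {I1, R1, R2, R3, R5, R8, R9, V1} → V_2 = -522.3
Node n3: branches {I2, R2, L1, L2, R6, R7} → V_3 = -521.1
Node n4: branches {R1, R3, R4, L2, R7, V1} → V_4 = -521.1
Source currents: i(L1)=-0.1946, i(L2)=-0.3266, i(V1)=-0.2156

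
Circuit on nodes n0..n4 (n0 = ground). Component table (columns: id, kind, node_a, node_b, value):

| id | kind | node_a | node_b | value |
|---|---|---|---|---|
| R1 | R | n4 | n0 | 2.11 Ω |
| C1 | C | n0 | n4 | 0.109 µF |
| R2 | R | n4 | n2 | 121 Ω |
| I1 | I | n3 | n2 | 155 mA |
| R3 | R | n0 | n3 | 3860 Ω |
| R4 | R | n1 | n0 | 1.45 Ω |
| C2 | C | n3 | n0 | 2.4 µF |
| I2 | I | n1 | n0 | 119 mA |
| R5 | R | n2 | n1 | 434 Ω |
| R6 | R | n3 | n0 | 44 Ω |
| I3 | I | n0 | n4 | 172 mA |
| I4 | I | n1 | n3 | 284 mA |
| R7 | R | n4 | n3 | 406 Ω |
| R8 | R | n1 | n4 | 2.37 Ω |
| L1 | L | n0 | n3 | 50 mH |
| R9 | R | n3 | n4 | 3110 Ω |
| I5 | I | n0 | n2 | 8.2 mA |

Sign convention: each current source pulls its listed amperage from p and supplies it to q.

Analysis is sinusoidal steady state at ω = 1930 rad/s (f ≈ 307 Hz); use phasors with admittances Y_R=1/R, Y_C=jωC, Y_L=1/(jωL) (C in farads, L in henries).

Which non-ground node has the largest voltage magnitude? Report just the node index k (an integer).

2

Element admittances at ω=1930 rad/s:
  Y(R1) = 0.4739+0.000j S between n4,n0
  Y(C1) = 0.000+0.0002104j S between n0,n4
  Y(R2) = 0.008264+0.000j S between n4,n2
  I1: injects 0.155 A into n2 (from n3)
  Y(R3) = 0.0002591+0.000j S between n0,n3
  Y(R4) = 0.6897+0.000j S between n1,n0
  Y(C2) = 0.000+0.004632j S between n3,n0
  I2: injects 0.119 A into n0 (from n1)
  Y(R5) = 0.002304+0.000j S between n2,n1
  Y(R6) = 0.02273+0.000j S between n3,n0
  I3: injects 0.172 A into n4 (from n0)
  I4: injects 0.284 A into n3 (from n1)
  Y(R7) = 0.002463+0.000j S between n4,n3
  Y(R8) = 0.4219+0.000j S between n1,n4
  Y(L1) = 0.000-0.01036j S between n0,n3
  Y(R9) = 0.0003215+0.000j S between n3,n4
  I5: injects 0.0082 A into n2 (from n0)
Assemble and solve the 4×4 MNA system:
  V(n1)=-0.2409+0.001504j  V(n2)=15.57+0.003417j  V(n3)=4.794+1.066j  V(n4)=0.2342+0.003951j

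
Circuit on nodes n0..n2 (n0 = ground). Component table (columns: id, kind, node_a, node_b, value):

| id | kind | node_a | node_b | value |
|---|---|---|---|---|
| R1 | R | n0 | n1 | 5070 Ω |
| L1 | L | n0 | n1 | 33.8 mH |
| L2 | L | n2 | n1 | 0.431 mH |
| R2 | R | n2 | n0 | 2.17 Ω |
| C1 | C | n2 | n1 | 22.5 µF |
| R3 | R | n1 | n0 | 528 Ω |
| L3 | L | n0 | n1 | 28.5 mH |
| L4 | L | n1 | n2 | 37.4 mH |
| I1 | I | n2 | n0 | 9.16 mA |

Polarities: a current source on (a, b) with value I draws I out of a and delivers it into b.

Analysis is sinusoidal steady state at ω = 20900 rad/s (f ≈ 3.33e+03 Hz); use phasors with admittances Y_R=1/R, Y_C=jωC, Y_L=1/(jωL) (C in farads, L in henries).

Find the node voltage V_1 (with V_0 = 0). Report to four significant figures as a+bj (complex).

Apply KCL at each of the 2 non-ground nodes and solve the resulting linear system.
Node n1: branches {R1, L1, L2, C1, R3, L3, L4} → V_1 = -0.01996-0.0002516j
Node n2: branches {L2, R2, C1, L4, I1} → V_2 = -0.01978-0.0001329j

-0.01996-0.0002516j V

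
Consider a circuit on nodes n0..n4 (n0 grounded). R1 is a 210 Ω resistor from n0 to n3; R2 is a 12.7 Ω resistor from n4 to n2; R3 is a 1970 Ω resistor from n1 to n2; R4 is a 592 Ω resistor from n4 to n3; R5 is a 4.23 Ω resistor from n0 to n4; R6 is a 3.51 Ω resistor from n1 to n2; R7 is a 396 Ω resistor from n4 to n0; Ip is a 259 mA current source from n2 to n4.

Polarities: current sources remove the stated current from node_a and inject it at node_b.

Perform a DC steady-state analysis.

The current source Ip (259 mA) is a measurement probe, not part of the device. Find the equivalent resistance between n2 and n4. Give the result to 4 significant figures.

Element admittances at DC:
  Y(R1) = 0.004762 S between n0,n3
  Y(R2) = 0.07874 S between n4,n2
  Y(R3) = 0.0005076 S between n1,n2
  Y(R4) = 0.001689 S between n4,n3
  Y(R5) = 0.2364 S between n0,n4
  Y(R6) = 0.2849 S between n1,n2
  Y(R7) = 0.002525 S between n4,n0
  Ip: injects 0.259 A into n4 (from n2)
Assemble and solve the 4×4 MNA system:
  V(n1)=-3.289  V(n2)=-3.289  V(n3)=0.000  V(n4)=0.000

R_eq = 12.70 Ω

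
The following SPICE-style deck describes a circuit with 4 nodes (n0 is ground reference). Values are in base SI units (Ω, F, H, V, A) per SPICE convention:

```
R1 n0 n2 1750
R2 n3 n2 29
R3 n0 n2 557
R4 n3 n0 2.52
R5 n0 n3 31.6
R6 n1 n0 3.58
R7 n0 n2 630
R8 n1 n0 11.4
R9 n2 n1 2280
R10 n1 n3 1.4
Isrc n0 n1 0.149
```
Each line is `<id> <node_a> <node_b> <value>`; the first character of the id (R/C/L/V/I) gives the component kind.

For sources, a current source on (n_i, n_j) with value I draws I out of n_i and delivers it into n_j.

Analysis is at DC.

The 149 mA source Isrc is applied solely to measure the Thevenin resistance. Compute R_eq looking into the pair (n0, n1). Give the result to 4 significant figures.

R_eq = 1.572 Ω

Element admittances at DC:
  Y(R1) = 0.0005714 S between n0,n2
  Y(R2) = 0.03448 S between n3,n2
  Y(R3) = 0.001795 S between n0,n2
  Y(R4) = 0.3968 S between n3,n0
  Y(R5) = 0.03165 S between n0,n3
  Y(R6) = 0.2793 S between n1,n0
  Y(R7) = 0.001587 S between n0,n2
  Y(R8) = 0.08772 S between n1,n0
  Y(R9) = 0.0004386 S between n2,n1
  Y(R10) = 0.7143 S between n1,n3
  Isrc: injects 0.149 A into n1 (from n0)
Assemble and solve the 3×3 MNA system:
  V(n1)=0.2342  V(n2)=0.1321  V(n3)=0.1459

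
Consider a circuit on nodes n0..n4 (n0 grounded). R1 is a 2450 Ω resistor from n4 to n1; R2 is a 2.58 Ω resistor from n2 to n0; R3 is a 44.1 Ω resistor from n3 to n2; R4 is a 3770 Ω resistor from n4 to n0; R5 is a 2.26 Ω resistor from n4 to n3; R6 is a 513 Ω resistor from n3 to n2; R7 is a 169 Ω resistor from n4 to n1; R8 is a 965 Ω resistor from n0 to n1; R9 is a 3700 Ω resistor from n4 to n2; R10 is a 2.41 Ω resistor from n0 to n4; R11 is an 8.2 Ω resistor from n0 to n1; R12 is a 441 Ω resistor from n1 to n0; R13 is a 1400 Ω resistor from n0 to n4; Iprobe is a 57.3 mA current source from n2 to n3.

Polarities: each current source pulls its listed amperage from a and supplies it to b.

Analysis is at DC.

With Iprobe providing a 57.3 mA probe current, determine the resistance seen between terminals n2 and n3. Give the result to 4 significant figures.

Apply KCL at each of the 4 non-ground nodes and solve the resulting linear system.
Node n1: branches {R1, R7, R8, R11, R12} → V_1 = 0.005537
Node n2: branches {R2, R3, R6, R9, Iprobe} → V_2 = -0.1254
Node n3: branches {R3, R5, R6, Iprobe} → V_3 = 0.2252
Node n4: branches {R1, R4, R5, R7, R9, R10, R13} → V_4 = 0.1152

R_eq = 6.118 Ω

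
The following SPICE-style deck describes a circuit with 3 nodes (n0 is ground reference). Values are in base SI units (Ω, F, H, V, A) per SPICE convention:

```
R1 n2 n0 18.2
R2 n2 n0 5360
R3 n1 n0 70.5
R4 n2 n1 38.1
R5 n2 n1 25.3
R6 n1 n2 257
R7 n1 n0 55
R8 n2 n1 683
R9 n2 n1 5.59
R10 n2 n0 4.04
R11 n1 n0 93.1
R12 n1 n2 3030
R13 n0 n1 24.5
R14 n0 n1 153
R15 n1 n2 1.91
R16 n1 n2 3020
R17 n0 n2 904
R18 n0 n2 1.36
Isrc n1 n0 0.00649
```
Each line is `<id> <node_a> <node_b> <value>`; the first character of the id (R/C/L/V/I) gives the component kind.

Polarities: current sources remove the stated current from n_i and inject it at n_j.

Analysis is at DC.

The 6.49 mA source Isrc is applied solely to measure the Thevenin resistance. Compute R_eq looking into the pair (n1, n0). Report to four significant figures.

Element admittances at DC:
  Y(R1) = 0.05495 S between n2,n0
  Y(R2) = 0.0001866 S between n2,n0
  Y(R3) = 0.01418 S between n1,n0
  Y(R4) = 0.02625 S between n2,n1
  Y(R5) = 0.03953 S between n2,n1
  Y(R6) = 0.003891 S between n1,n2
  Y(R7) = 0.01818 S between n1,n0
  Y(R8) = 0.001464 S between n2,n1
  Y(R9) = 0.1789 S between n2,n1
  Y(R10) = 0.2475 S between n2,n0
  Y(R11) = 0.01074 S between n1,n0
  Y(R12) = 0.0003300 S between n1,n2
  Y(R13) = 0.04082 S between n0,n1
  Y(R14) = 0.006536 S between n0,n1
  Y(R15) = 0.5236 S between n1,n2
  Y(R16) = 0.0003311 S between n1,n2
  Y(R17) = 0.001106 S between n0,n2
  Y(R18) = 0.7353 S between n0,n2
  Isrc: injects 0.00649 A into n0 (from n1)
Assemble and solve the 2×2 MNA system:
  V(n1)=-0.01215  V(n2)=-0.005188

R_eq = 1.872 Ω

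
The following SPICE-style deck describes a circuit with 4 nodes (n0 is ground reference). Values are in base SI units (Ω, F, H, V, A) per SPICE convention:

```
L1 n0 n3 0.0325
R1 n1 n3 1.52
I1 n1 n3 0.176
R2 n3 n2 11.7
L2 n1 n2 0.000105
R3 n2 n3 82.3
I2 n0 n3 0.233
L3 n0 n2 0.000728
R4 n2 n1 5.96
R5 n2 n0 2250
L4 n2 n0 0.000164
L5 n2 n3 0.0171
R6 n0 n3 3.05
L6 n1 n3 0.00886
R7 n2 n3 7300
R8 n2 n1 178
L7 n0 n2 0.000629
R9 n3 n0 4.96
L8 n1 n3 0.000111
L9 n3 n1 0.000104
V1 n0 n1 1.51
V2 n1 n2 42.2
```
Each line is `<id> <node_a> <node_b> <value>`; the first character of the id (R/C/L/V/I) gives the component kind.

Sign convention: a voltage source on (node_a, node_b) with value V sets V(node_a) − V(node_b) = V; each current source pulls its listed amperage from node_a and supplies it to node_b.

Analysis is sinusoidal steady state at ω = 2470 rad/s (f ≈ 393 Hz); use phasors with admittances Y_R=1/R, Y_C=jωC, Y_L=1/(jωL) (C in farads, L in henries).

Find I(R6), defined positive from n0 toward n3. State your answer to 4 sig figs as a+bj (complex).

Element admittances at ω=2470 rad/s:
  Y(L1) = 0.000-0.01246j S between n0,n3
  Y(R1) = 0.6579+0.000j S between n1,n3
  I1: injects 0.176 A into n3 (from n1)
  Y(R2) = 0.08547+0.000j S between n3,n2
  Y(L2) = 0.000-3.856j S between n1,n2
  Y(R3) = 0.01215+0.000j S between n2,n3
  I2: injects 0.233 A into n3 (from n0)
  Y(L3) = 0.000-0.5561j S between n0,n2
  Y(R4) = 0.1678+0.000j S between n2,n1
  Y(R5) = 0.0004444+0.000j S between n2,n0
  Y(L4) = 0.000-2.469j S between n2,n0
  Y(L5) = 0.000-0.02368j S between n2,n3
  Y(R6) = 0.3279+0.000j S between n0,n3
  Y(L6) = 0.000-0.04570j S between n1,n3
  Y(R7) = 0.0001370+0.000j S between n2,n3
  Y(R8) = 0.005618+0.000j S between n2,n1
  Y(L7) = 0.000-0.6437j S between n0,n2
  Y(R9) = 0.2016+0.000j S between n3,n0
  Y(L8) = 0.000-3.647j S between n1,n3
  Y(L9) = 0.000-3.893j S between n3,n1
  V1: constraint V(n0)−V(n1) = 1.51
  V2: constraint V(n1)−V(n2) = 42.2
Assemble and solve the 5×5 MNA system:
  V(n1)=-1.510+0.000j  V(n2)=-43.71+0.000j  V(n3)=-1.698-0.3510j
  i(V1)=-1.156+160.2j  i(V2)=-11.44+324.1j

0.5567+0.1151j A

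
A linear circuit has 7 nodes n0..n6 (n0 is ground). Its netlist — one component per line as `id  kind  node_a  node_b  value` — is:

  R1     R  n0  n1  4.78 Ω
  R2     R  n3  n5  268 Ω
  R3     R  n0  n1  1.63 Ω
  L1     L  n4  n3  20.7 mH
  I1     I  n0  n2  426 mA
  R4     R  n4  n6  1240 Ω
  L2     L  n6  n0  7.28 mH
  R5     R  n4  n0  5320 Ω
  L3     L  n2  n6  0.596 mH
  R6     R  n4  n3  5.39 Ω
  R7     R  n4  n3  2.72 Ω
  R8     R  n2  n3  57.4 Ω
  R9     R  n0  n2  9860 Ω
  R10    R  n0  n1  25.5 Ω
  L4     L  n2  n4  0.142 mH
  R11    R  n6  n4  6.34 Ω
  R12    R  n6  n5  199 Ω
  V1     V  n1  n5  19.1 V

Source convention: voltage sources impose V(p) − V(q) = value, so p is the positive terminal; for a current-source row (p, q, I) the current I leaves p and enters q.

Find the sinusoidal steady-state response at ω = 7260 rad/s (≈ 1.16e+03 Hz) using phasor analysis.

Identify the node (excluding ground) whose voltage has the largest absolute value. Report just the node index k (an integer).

5

Apply KCL at each of the 6 non-ground nodes and solve the resulting linear system.
Node n1: branches {R1, R3, R10, V1} → V_1 = 0.2489+0.1140j
Node n2: branches {I1, L3, R8, R9, L4} → V_2 = 6.026+11.97j
Node n3: branches {R2, L1, R6, R7, R8} → V_3 = 6.009+11.67j
Node n4: branches {L1, R4, R5, R6, R7, L4, R11} → V_4 = 6.175+11.74j
Node n5: branches {R2, R12, V1} → V_5 = -18.85+0.1140j
Node n6: branches {R4, L2, L3, R11, R12} → V_6 = 5.374+11.08j
Source currents: i(V1)=-0.2145-0.09826j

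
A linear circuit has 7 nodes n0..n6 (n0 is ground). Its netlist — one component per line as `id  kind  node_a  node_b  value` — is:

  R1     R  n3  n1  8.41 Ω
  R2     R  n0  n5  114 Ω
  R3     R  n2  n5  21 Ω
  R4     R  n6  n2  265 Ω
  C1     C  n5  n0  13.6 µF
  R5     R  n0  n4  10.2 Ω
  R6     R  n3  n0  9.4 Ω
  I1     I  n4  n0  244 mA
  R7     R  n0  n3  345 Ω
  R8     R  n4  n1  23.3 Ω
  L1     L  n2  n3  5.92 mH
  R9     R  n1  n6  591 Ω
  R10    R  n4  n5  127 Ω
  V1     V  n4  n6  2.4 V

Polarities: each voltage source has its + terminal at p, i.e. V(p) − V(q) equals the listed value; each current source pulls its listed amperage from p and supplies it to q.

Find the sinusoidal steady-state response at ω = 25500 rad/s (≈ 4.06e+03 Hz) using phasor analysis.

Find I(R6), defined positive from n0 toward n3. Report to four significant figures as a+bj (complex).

0.04401+0.0003227j A

Apply KCL at each of the 6 non-ground nodes and solve the resulting linear system.
Node n1: branches {R1, R8, R9} → V_1 = -0.7991-0.0005002j
Node n2: branches {R3, R4, L1} → V_2 = -0.3182+0.08927j
Node n3: branches {R1, R6, R7, L1} → V_3 = -0.4137-0.003033j
Node n4: branches {R5, I1, R8, R10, V1} → V_4 = -1.735+0.006252j
Node n5: branches {R2, R3, C1, R10} → V_5 = -0.002900+0.08256j
Node n6: branches {R4, R9, V1} → V_6 = -4.135+0.006252j
Source currents: i(V1)=-0.02005-0.0003018j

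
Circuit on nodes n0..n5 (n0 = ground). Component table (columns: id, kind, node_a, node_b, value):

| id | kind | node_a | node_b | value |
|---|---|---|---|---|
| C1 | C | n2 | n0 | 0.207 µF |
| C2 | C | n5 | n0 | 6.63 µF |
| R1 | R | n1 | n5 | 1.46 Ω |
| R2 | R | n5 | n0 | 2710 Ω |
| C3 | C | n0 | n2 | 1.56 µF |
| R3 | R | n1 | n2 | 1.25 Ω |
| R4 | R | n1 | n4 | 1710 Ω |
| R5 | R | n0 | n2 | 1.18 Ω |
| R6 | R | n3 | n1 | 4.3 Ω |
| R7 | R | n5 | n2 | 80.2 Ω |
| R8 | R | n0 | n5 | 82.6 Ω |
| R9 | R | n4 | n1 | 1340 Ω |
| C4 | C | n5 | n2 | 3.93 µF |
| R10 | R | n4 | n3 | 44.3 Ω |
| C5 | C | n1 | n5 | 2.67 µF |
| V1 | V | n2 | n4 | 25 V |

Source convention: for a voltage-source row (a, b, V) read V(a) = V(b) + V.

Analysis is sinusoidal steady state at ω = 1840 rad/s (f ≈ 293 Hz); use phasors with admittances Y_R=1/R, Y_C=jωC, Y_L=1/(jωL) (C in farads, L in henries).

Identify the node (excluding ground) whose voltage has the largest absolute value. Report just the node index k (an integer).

4

Apply KCL at each of the 5 non-ground nodes and solve the resulting linear system.
Node n1: branches {R1, R3, R4, R6, R9, C5} → V_1 = -0.6372+0.02180j
Node n2: branches {C1, C3, R3, R5, R7, C4, V1} → V_2 = 0.009609+0.008237j
Node n3: branches {R6, R10} → V_3 = -2.792+0.02060j
Node n4: branches {R4, R9, R10, V1} → V_4 = -24.99+0.008237j
Node n5: branches {C2, R1, R2, R7, R8, C4, C5} → V_5 = -0.6135+0.03791j
Source currents: i(V1)=-0.5335-0.0002971j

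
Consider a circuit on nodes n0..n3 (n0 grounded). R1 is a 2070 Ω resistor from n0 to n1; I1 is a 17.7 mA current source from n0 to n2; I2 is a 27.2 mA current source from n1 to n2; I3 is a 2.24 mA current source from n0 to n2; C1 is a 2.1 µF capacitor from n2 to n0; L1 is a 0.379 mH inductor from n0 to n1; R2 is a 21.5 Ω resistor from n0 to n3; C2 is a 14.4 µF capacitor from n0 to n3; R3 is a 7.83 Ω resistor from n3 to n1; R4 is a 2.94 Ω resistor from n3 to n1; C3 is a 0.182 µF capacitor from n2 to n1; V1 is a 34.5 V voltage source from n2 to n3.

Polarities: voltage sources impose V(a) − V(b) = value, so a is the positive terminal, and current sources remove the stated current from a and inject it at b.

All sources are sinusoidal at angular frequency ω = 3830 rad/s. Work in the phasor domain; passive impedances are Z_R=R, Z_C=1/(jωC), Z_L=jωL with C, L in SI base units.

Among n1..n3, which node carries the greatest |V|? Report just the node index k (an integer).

Element admittances at ω=3830 rad/s:
  Y(R1) = 0.0004831+0.000j S between n0,n1
  I1: injects 0.0177 A into n2 (from n0)
  I2: injects 0.0272 A into n2 (from n1)
  I3: injects 0.00224 A into n2 (from n0)
  Y(C1) = 0.000+0.008043j S between n2,n0
  Y(L1) = 0.000-0.6889j S between n0,n1
  Y(R2) = 0.04651+0.000j S between n0,n3
  Y(C2) = 0.000+0.05515j S between n0,n3
  Y(R3) = 0.1277+0.000j S between n3,n1
  Y(R4) = 0.3401+0.000j S between n3,n1
  Y(C3) = 0.000+0.0006971j S between n2,n1
  V1: constraint V(n2)−V(n3) = 34.5
Assemble and solve the 4×4 MNA system:
  V(n1)=0.3897-0.05844j  V(n2)=34.86-0.6837j  V(n3)=0.3613-0.6837j
  i(V1)=0.04120-0.3044j

2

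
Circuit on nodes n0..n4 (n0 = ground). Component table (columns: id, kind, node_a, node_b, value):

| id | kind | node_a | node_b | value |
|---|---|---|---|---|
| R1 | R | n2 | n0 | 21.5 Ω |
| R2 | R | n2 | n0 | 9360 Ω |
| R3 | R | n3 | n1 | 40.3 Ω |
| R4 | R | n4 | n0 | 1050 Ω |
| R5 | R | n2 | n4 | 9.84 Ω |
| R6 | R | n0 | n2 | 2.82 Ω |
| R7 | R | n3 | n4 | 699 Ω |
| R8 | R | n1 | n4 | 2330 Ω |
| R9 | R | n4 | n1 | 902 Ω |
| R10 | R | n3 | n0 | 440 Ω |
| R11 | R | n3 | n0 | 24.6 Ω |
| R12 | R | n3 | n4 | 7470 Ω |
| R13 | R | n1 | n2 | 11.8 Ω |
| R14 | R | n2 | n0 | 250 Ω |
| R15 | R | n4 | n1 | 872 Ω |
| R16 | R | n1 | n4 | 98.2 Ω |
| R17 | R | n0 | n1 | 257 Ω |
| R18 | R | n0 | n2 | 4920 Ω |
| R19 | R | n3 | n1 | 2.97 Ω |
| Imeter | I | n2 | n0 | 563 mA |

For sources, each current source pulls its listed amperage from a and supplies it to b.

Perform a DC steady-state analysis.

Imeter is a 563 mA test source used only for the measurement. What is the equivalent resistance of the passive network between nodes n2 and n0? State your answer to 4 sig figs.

R_eq = 2.294 Ω

MNA unknowns: 4 node voltages V₁..V_4
R1: Y=0.04651 on G[2,0]
R2: Y=0.0001068 on G[2,0]
R3: Y=0.02481 on G[3,1]
R4: Y=0.0009524 on G[4,0]
R5: Y=0.1016 on G[2,4]
R6: Y=0.3546 on G[0,2]
R7: Y=0.001431 on G[3,4]
R8: Y=0.0004292 on G[1,4]
R9: Y=0.001109 on G[4,1]
R10: Y=0.002273 on G[3,0]
R11: Y=0.04065 on G[3,0]
R12: Y=0.0001339 on G[3,4]
R13: Y=0.08475 on G[1,2]
R14: Y=0.004000 on G[2,0]
R15: Y=0.001147 on G[4,1]
R16: Y=0.01018 on G[1,4]
R17: Y=0.003891 on G[0,1]
R18: Y=0.0002033 on G[0,2]
R19: Y=0.3367 on G[3,1]
Imeter: z[2]−=0.563, z[0]+=0.563
solve → V1=-0.9002, V2=-1.292, V3=-0.8063, V4=-1.232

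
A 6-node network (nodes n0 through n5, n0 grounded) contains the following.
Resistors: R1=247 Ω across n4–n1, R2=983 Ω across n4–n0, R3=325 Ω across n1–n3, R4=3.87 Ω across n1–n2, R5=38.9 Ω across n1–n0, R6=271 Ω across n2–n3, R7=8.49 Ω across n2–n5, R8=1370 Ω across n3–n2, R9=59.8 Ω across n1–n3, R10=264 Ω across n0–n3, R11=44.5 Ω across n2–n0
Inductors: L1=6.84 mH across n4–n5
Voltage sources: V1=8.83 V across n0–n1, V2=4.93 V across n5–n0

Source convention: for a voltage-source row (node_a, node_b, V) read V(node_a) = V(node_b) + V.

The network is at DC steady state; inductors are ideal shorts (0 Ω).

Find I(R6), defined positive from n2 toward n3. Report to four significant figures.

MNA unknowns: 5 node voltages V₁..V_5 plus 3 source currents (L1, V1, V2)
R1: Y=0.004049 on G[4,1]
R2: Y=0.001017 on G[4,0]
R3: Y=0.003077 on G[1,3]
R4: Y=0.2584 on G[1,2]
R5: Y=0.02571 on G[1,0]
R6: Y=0.003690 on G[2,3]
R7: Y=0.1178 on G[2,5]
R8: Y=0.0007299 on G[3,2]
L1: row V4−V5=0, i_L1 at 4,5
R9: Y=0.01672 on G[1,3]
R10: Y=0.003788 on G[0,3]
R11: Y=0.02247 on G[2,0]
V1: row V0−V1=8.83, i_V1 at 0,1
V2: row V5−V0=4.93, i_V2 at 5,0
solve → V1=-8.830, V2=-4.296, V3=-6.920, V4=4.930, V5=4.930
aux → i_L1=-0.06072, i_V1=-1.492, i_V2=-1.147

0.009684 A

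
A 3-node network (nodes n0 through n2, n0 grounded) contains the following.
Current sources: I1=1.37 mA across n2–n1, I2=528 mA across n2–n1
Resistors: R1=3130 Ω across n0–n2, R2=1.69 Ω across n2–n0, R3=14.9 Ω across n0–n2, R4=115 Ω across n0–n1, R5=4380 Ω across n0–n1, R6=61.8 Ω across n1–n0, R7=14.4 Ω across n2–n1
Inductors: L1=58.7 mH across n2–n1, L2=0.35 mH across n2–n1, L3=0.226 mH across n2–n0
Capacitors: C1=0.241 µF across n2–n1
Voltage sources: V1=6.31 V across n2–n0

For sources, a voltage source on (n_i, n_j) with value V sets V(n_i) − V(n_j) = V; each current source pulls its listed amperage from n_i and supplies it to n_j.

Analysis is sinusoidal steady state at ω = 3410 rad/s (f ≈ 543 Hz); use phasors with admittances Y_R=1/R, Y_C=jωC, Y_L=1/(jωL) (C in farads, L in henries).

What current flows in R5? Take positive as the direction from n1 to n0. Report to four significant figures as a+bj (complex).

Apply KCL at each of the 2 non-ground nodes and solve the resulting linear system.
Node n1: branches {I1, I2, R4, R5, L1, C1, R6, L2, R7} → V_1 = 6.359+0.4351j
Node n2: branches {I1, R1, R2, R3, I2, L1, C1, L2, L3, R7, V1} → V_2 = 6.310+0.000j
Source currents: i(V1)=-4.319+8.177j

0.001452+9.933e-05j A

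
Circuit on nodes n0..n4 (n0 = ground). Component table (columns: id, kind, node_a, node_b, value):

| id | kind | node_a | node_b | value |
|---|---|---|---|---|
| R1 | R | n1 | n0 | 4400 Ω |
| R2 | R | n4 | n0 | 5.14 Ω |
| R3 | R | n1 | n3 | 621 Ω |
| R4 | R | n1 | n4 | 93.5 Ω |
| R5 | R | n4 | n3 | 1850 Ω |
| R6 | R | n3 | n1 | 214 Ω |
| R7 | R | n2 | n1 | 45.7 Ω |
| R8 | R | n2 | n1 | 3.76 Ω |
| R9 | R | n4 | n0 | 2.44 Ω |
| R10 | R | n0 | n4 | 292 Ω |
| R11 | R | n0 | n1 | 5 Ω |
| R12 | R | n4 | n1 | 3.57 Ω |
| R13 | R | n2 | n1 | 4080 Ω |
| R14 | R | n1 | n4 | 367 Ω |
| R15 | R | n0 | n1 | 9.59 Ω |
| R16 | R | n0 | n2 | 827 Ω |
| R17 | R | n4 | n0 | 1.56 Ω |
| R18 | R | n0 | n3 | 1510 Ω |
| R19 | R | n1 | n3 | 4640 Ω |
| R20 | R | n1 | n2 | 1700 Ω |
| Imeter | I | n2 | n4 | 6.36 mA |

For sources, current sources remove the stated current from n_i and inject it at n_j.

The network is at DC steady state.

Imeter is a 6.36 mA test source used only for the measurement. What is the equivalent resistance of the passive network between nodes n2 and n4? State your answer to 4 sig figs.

R_eq = 5.289 Ω

Apply KCL at each of the 4 non-ground nodes and solve the resulting linear system.
Node n1: branches {R1, R3, R4, R6, R7, R8, R11, R12, R13, R14, R15, R19, R20} → V_1 = -0.009411
Node n2: branches {R7, R8, R13, R16, R20, Imeter} → V_2 = -0.03131
Node n3: branches {R3, R5, R6, R18, R19} → V_3 = -0.007777
Node n4: branches {R2, R4, R5, R9, R10, R12, R14, R17, Imeter} → V_4 = 0.002329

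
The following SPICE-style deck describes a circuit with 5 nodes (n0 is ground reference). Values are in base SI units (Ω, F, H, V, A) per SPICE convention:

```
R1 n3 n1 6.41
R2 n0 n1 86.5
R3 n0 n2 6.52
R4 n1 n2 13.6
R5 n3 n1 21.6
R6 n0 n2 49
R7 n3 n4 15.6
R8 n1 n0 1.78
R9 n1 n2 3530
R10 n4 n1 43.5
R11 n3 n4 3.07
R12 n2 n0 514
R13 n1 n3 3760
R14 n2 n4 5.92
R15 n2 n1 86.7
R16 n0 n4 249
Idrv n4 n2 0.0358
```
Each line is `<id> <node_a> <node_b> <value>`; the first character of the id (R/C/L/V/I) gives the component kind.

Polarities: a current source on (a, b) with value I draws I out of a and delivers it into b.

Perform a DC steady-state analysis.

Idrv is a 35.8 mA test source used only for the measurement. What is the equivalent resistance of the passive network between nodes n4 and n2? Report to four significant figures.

R_eq = 3.815 Ω

Apply KCL at each of the 4 non-ground nodes and solve the resulting linear system.
Node n1: branches {R1, R2, R4, R5, R8, R9, R10, R13, R15} → V_1 = -0.01300
Node n2: branches {R3, R4, R6, R9, R12, R14, R15, Idrv} → V_2 = 0.04451
Node n3: branches {R1, R5, R7, R11, R13} → V_3 = -0.06503
Node n4: branches {R7, R10, R11, R14, R16, Idrv} → V_4 = -0.09207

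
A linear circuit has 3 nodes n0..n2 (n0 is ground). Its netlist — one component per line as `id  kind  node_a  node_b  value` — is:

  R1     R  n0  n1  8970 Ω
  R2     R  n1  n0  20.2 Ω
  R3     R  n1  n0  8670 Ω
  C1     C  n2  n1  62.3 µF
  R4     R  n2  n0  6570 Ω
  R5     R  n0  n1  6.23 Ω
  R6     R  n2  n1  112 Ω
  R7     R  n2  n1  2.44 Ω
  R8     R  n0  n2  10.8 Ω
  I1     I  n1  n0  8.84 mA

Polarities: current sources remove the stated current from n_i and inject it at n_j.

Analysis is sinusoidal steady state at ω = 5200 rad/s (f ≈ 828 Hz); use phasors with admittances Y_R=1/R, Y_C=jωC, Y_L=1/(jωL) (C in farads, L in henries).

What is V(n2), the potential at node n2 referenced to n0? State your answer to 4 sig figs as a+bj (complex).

Apply KCL at each of the 2 non-ground nodes and solve the resulting linear system.
Node n1: branches {R1, R2, R3, C1, R5, R6, R7, I1} → V_1 = -0.03036+0.0007930j
Node n2: branches {C1, R4, R6, R7, R8} → V_2 = -0.02649-0.001798j

-0.02649-0.001798j V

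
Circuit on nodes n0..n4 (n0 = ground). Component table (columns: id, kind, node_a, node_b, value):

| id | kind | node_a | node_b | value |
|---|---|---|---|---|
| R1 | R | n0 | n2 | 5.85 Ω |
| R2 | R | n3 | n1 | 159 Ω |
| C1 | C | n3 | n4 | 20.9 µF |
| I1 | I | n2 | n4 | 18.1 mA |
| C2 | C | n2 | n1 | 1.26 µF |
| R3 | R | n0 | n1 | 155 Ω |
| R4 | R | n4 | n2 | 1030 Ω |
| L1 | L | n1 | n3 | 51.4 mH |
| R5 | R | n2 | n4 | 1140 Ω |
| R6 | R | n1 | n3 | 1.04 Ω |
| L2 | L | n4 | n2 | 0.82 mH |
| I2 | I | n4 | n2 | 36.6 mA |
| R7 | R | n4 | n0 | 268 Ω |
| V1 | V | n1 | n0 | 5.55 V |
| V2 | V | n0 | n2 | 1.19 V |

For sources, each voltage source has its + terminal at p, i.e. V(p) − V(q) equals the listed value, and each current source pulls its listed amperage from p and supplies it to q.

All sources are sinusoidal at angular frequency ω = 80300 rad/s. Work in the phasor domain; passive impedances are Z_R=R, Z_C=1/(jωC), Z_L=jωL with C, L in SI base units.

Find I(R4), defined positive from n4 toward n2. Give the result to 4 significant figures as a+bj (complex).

MNA unknowns: 4 node voltages V₁..V_4 plus 2 source currents (V1, V2)
R1: Y=0.1709+0.000j on G[0,2]
R2: Y=0.006289+0.000j on G[3,1]
C1: Y=0.000+1.678j on G[3,4]
I1: z[2]−=0.0181, z[4]+=0.0181
C2: Y=0.000+0.1012j on G[2,1]
R3: Y=0.006452+0.000j on G[0,1]
R4: Y=0.0009709+0.000j on G[4,2]
L1: Y=0.000-0.0002423j on G[1,3]
R5: Y=0.0008772+0.000j on G[2,4]
R6: Y=0.9615+0.000j on G[1,3]
L2: Y=0.000-0.01519j on G[4,2]
I2: z[4]−=0.0366, z[2]+=0.0366
R7: Y=0.003731+0.000j on G[4,0]
V1: row V1−V0=5.55, i_V1 at 1,0
V2: row V0−V2=1.19, i_V2 at 0,2
solve → V1=5.550+0.000j, V2=-1.190+0.000j, V3=5.494+0.1050j, V4=5.555+0.1371j
aux → i_V1=-0.08958-0.5803j, i_V2=-0.2365-0.5798j

0.006549+0.0001331j A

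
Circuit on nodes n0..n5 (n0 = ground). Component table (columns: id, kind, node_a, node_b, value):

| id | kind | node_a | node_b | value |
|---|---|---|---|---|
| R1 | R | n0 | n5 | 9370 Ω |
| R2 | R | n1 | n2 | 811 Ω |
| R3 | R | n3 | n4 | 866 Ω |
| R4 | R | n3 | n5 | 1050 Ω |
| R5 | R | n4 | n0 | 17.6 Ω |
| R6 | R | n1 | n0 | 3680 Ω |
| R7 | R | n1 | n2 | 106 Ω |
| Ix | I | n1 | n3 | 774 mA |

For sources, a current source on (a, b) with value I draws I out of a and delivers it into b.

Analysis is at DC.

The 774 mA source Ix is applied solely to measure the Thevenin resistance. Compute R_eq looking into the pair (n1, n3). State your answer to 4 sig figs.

R_eq = 4495. Ω

Apply KCL at each of the 5 non-ground nodes and solve the resulting linear system.
Node n1: branches {R2, R6, R7, Ix} → V_1 = -2848
Node n2: branches {R2, R7} → V_2 = -2848
Node n3: branches {R3, R4, Ix} → V_3 = 630.4
Node n4: branches {R3, R5} → V_4 = 12.56
Node n5: branches {R1, R4} → V_5 = 566.9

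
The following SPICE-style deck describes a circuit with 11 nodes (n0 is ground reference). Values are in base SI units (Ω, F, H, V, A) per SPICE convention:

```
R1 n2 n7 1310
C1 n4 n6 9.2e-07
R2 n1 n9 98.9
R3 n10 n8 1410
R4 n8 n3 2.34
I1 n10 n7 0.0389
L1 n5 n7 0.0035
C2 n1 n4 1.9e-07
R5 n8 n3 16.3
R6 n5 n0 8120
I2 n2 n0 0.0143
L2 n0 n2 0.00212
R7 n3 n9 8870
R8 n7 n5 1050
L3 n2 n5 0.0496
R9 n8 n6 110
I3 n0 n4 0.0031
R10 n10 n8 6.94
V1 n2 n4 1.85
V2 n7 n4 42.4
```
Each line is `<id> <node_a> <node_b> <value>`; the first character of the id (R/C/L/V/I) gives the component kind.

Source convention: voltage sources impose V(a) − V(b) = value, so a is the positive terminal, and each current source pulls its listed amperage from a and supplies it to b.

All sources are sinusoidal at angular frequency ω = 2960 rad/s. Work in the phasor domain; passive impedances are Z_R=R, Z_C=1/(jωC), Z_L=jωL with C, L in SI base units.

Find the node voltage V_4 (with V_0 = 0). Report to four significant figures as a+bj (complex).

-1.850-0.09955j V

Apply KCL at each of the 10 non-ground nodes and solve the resulting linear system.
Node n1: branches {R2, C2} → V_1 = 0.6116+1.320j
Node n2: branches {R1, I2, L2, L3, V1} → V_2 = -9.278e-05-0.09955j
Node n3: branches {R4, R5, R7} → V_3 = -6.548+13.74j
Node n4: branches {C1, C2, I3, V1, V2} → V_4 = -1.850-0.09955j
Node n5: branches {L1, R6, R8, L3} → V_5 = 37.88-0.1201j
Node n6: branches {C1, R9} → V_6 = -2.358+13.89j
Node n7: branches {R1, I1, L1, R8, V2} → V_7 = 40.55-0.09955j
Node n8: branches {R3, R4, R5, R9, R10} → V_8 = -6.550+13.74j
Node n9: branches {R2, R7} → V_9 = 0.5326+1.457j
Node n10: branches {R3, I1, R10} → V_10 = -6.818+13.74j
Source currents: i(V1)=0.03238-0.2580j, i(V2)=0.003421+0.2580j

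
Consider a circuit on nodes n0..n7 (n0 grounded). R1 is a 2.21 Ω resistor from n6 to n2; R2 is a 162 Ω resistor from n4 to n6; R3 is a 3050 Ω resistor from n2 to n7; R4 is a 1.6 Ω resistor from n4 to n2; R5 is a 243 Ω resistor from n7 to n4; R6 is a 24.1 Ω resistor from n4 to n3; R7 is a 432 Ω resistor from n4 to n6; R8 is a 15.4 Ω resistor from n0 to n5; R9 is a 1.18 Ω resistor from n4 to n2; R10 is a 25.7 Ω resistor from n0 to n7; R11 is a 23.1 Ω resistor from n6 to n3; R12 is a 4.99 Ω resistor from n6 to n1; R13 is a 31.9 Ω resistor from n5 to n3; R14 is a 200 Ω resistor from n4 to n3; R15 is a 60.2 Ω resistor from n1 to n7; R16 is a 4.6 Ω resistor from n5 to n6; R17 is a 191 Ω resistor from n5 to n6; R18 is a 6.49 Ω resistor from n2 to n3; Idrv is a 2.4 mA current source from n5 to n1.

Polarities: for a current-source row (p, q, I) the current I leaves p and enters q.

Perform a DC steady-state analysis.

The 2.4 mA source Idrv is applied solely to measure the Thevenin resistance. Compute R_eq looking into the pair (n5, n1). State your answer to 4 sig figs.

R_eq = 8.266 Ω

MNA unknowns: 7 node voltages V₁..V_7
R1: Y=0.4525 on G[6,2]
R2: Y=0.006173 on G[4,6]
R3: Y=0.0003279 on G[2,7]
R4: Y=0.6250 on G[4,2]
R5: Y=0.004115 on G[7,4]
R6: Y=0.04149 on G[4,3]
R7: Y=0.002315 on G[4,6]
R8: Y=0.06494 on G[0,5]
R9: Y=0.8475 on G[4,2]
R10: Y=0.03891 on G[0,7]
R11: Y=0.04329 on G[6,3]
R12: Y=0.2004 on G[6,1]
R13: Y=0.03135 on G[5,3]
R14: Y=0.005000 on G[4,3]
R15: Y=0.01661 on G[1,7]
R16: Y=0.2174 on G[5,6]
R17: Y=0.005236 on G[5,6]
R18: Y=0.1541 on G[2,3]
Idrv: z[5]−=0.0024, z[1]+=0.0024
solve → V1=0.01681, V2=0.005413, V3=0.004509, V4=0.005386, V5=-0.003029, V6=0.005806, V7=0.005055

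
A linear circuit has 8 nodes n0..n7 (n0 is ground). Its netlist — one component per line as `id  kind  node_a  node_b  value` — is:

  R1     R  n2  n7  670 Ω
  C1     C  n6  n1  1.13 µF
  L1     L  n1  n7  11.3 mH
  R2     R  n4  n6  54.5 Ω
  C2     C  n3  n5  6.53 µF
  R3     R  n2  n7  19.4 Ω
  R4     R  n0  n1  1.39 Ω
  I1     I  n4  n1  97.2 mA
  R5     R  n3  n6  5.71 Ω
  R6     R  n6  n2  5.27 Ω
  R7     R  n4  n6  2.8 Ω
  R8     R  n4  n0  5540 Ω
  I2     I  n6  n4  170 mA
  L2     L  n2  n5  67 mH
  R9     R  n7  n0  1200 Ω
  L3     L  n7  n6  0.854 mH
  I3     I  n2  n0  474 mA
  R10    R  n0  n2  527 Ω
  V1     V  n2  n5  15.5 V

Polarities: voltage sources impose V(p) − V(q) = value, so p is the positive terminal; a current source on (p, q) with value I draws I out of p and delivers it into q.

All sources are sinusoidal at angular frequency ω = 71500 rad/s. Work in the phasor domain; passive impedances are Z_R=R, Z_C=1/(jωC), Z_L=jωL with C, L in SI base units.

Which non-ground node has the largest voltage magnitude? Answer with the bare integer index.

5

Apply KCL at each of the 7 non-ground nodes and solve the resulting linear system.
Node n1: branches {C1, L1, R4, I1} → V_1 = -0.6750-0.03802j
Node n2: branches {R1, R3, R6, L2, I3, R10, V1} → V_2 = 4.684+9.139j
Node n3: branches {C2, R5} → V_3 = -10.19+5.672j
Node n4: branches {R2, I1, R7, R8, I2} → V_4 = -0.7564+7.332j
Node n5: branches {C2, L2, V1} → V_5 = -10.82+9.139j
Node n6: branches {C1, R2, R5, R6, R7, I2, L3} → V_6 = -0.9506+7.336j
Node n7: branches {R1, L1, R3, R9, L3} → V_7 = 3.432+10.42j
Source currents: i(V1)=-1.618-0.2881j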